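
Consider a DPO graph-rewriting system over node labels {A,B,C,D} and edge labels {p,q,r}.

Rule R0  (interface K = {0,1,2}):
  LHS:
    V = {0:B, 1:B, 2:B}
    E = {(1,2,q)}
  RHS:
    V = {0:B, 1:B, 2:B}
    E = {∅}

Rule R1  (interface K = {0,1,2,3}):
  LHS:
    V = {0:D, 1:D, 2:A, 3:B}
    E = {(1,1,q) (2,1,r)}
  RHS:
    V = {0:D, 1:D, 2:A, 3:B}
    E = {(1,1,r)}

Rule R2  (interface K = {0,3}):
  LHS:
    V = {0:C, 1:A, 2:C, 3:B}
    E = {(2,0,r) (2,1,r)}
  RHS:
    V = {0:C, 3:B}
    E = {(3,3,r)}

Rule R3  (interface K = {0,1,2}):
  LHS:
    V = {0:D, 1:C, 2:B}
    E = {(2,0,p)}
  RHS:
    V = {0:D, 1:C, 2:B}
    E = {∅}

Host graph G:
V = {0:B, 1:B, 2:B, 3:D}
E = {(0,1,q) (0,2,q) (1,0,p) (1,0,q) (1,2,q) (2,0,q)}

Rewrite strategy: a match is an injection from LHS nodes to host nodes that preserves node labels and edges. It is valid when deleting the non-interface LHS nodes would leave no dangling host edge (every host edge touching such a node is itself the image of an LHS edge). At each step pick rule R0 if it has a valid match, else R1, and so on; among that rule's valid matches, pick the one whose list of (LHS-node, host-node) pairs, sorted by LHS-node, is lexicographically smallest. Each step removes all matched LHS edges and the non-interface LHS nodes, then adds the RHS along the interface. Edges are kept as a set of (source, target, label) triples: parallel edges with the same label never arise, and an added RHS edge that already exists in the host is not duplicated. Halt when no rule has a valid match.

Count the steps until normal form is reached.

initial: |V|=4 |E|=6  E = 0-q->1 0-q->2 1-p->0 1-q->0 1-q->2 2-q->0
step 1: apply R0 at {0↦0, 1↦1, 2↦2}  → |V|=4 |E|=5  E = 0-q->1 0-q->2 1-p->0 1-q->0 2-q->0
step 2: apply R0 at {0↦1, 1↦0, 2↦2}  → |V|=4 |E|=4  E = 0-q->1 1-p->0 1-q->0 2-q->0
step 3: apply R0 at {0↦1, 1↦2, 2↦0}  → |V|=4 |E|=3  E = 0-q->1 1-p->0 1-q->0
step 4: apply R0 at {0↦2, 1↦0, 2↦1}  → |V|=4 |E|=2  E = 1-p->0 1-q->0
step 5: apply R0 at {0↦2, 1↦1, 2↦0}  → |V|=4 |E|=1  E = 1-p->0
final graph: no rule applies after step 5

Answer: 5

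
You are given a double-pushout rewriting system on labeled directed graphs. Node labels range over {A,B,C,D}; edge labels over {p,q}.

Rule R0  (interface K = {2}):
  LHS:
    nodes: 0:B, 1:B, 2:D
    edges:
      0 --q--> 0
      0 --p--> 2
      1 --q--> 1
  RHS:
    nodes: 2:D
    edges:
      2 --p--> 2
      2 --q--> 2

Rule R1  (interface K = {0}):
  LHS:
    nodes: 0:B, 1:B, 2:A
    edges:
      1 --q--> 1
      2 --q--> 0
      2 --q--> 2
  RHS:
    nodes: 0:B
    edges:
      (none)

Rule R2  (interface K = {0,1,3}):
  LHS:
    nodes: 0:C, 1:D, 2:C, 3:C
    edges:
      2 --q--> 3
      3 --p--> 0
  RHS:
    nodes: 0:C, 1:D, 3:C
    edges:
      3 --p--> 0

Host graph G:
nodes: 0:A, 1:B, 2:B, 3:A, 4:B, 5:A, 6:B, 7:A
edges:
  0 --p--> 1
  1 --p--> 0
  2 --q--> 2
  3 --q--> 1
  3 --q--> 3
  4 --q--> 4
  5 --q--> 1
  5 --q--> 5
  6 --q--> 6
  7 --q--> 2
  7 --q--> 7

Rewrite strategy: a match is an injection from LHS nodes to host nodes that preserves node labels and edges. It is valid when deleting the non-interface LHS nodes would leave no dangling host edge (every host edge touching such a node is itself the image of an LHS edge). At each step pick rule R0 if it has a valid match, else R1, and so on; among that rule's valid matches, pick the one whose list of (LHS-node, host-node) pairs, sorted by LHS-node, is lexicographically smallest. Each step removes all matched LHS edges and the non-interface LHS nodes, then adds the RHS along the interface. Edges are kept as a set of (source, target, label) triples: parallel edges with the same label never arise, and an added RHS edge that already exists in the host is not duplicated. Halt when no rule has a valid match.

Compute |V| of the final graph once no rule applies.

Answer: 4

Steps:
start.  V:8 E:11  edges: 0-p->1 1-p->0 2-q->2 3-q->1 3-q->3 4-q->4 5-q->1 5-q->5 6-q->6 7-q->2 7-q->7
1. fire R1 via {0↦1, 1↦4, 2↦3}  →  V:6 E:8  edges: 0-p->1 1-p->0 2-q->2 5-q->1 5-q->5 6-q->6 7-q->2 7-q->7
2. fire R1 via {0↦1, 1↦6, 2↦5}  →  V:4 E:5  edges: 0-p->1 1-p->0 2-q->2 7-q->2 7-q->7
halt: no rule applies after step 2
NF nodes: {0:A, 1:B, 2:B, 7:A}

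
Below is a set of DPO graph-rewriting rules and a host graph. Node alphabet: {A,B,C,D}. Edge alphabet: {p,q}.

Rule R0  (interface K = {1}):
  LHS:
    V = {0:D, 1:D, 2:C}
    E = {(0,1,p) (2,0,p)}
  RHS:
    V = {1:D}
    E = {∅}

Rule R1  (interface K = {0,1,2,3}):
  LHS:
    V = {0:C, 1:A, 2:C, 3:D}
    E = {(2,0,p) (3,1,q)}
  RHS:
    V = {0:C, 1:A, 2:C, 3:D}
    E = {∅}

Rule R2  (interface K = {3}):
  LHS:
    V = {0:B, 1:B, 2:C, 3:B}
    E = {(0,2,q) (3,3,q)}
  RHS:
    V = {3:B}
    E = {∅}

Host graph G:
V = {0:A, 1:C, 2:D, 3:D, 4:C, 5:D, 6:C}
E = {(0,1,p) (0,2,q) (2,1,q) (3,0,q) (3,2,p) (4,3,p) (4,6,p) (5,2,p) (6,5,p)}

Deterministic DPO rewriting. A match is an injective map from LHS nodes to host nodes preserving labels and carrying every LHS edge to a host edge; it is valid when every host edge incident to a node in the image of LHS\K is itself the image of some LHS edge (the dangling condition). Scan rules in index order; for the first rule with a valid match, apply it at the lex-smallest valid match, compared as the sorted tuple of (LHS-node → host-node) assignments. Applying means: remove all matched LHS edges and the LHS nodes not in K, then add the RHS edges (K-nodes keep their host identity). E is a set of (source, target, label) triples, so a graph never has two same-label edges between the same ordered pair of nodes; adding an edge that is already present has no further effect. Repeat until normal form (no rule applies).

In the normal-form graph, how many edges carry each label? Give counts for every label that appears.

Answer: p:1 q:2

Derivation:
initial: |V|=7 |E|=9  E = 0-p->1 0-q->2 2-q->1 3-q->0 3-p->2 4-p->3 4-p->6 5-p->2 6-p->5
step 1: apply R1 at {0↦6, 1↦0, 2↦4, 3↦3}  → |V|=7 |E|=7  E = 0-p->1 0-q->2 2-q->1 3-p->2 4-p->3 5-p->2 6-p->5
step 2: apply R0 at {0↦3, 1↦2, 2↦4}  → |V|=5 |E|=5  E = 0-p->1 0-q->2 2-q->1 5-p->2 6-p->5
step 3: apply R0 at {0↦5, 1↦2, 2↦6}  → |V|=3 |E|=3  E = 0-p->1 0-q->2 2-q->1
final graph: no rule applies after step 3
NF edges: [(0, 1, 'p'), (0, 2, 'q'), (2, 1, 'q')]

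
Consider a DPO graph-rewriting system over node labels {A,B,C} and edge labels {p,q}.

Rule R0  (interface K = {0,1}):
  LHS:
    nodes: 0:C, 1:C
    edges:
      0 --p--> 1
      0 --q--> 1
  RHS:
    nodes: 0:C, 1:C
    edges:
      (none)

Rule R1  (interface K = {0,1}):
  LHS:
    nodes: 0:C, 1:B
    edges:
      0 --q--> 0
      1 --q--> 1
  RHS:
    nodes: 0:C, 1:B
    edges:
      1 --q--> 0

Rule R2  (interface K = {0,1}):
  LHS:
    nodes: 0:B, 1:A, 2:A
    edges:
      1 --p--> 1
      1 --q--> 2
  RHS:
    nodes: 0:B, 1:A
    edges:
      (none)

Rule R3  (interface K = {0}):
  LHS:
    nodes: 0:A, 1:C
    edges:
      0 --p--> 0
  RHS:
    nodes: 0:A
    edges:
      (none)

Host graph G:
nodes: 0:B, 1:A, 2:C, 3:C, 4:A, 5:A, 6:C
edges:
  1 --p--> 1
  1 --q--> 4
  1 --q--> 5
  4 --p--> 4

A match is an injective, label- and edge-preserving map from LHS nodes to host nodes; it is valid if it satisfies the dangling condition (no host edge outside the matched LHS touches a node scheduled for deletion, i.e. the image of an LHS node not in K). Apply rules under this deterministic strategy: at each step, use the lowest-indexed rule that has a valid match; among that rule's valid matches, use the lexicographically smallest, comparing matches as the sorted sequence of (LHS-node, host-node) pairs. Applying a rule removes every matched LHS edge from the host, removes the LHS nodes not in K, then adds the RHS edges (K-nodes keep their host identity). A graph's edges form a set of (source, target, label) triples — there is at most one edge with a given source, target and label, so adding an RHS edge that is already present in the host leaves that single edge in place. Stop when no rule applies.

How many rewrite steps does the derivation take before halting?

Answer: 2

Derivation:
start.  V:7 E:4  edges: 1-p->1 1-q->4 1-q->5 4-p->4
1. fire R2 via {0↦0, 1↦1, 2↦5}  →  V:6 E:2  edges: 1-q->4 4-p->4
2. fire R3 via {0↦4, 1↦2}  →  V:5 E:1  edges: 1-q->4
normal form: no rule applies after step 2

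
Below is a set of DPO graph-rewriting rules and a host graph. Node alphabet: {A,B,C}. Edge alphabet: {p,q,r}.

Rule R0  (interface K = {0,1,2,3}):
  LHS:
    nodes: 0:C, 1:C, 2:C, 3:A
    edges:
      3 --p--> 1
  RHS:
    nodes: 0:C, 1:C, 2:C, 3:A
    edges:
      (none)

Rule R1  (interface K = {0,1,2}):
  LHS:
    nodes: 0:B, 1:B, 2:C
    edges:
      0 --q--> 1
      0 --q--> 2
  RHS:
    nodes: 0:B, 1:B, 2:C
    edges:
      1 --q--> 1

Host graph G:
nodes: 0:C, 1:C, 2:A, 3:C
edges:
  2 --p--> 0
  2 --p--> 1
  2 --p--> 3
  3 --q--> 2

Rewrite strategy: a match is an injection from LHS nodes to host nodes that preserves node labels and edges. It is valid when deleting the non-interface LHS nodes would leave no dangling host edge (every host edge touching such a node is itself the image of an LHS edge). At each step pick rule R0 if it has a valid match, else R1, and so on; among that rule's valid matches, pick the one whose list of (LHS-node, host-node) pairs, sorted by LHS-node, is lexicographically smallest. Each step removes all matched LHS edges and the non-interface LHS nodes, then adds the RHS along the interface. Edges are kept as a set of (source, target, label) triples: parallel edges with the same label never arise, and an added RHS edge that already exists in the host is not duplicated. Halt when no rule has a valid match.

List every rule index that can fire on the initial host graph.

Answer: [R0]

Rewrite trace:
R0: 6 valid matches — {0↦0, 1↦1, 2↦3, 3↦2}, {0↦0, 1↦3, 2↦1, 3↦2}, {0↦1, 1↦0, 2↦3, 3↦2} (+3 more)
R1: no valid match — LHS pattern not found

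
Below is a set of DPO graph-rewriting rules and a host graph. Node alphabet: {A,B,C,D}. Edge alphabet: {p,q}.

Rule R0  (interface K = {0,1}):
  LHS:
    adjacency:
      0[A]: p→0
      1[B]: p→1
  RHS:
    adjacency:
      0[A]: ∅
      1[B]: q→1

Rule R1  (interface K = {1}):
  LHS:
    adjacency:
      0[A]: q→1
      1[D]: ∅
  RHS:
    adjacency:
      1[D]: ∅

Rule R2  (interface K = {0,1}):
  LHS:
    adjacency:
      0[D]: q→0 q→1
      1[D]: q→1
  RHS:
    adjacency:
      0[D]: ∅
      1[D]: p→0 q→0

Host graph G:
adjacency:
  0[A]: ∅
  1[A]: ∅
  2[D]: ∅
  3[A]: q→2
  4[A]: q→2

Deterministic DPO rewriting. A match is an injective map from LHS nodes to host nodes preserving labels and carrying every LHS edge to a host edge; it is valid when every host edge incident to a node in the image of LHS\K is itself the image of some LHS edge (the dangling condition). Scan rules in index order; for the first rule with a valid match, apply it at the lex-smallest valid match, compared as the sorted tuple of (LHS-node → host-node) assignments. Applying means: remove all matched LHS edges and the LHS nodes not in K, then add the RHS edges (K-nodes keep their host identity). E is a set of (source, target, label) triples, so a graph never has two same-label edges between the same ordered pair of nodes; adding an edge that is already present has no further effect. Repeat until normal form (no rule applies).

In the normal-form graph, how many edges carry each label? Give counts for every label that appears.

initial: |V|=5 |E|=2  E = 3-q->2 4-q->2
step 1: apply R1 at {0↦3, 1↦2}  → |V|=4 |E|=1  E = 4-q->2
step 2: apply R1 at {0↦4, 1↦2}  → |V|=3 |E|=0  E = ∅
halt: no rule applies after step 2
NF edges: []

Answer: (no edges)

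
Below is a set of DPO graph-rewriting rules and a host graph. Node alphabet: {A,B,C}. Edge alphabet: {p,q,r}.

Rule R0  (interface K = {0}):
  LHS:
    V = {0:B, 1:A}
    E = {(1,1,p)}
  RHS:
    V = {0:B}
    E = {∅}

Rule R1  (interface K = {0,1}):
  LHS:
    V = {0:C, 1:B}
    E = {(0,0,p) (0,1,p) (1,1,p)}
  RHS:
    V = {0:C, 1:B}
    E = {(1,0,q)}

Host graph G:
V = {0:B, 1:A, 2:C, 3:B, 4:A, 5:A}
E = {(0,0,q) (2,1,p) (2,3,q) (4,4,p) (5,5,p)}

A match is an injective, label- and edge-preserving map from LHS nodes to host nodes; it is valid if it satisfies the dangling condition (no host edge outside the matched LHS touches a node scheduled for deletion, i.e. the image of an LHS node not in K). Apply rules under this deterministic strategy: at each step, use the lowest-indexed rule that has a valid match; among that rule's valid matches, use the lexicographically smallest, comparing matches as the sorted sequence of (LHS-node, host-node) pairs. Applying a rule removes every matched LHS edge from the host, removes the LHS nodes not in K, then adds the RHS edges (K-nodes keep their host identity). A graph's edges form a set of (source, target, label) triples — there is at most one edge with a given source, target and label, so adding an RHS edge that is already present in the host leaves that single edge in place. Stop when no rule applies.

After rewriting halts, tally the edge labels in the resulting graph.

[0] host  ⇒  6 nodes, 5 edges  {0-q->0 2-p->1 2-q->3 4-p->4 5-p->5}
[1] R0 @ {0↦0, 1↦4}  ⇒  5 nodes, 4 edges  {0-q->0 2-p->1 2-q->3 5-p->5}
[2] R0 @ {0↦0, 1↦5}  ⇒  4 nodes, 3 edges  {0-q->0 2-p->1 2-q->3}
halt: no rule applies after step 2
NF edges: [(0, 0, 'q'), (2, 1, 'p'), (2, 3, 'q')]

Answer: p:1 q:2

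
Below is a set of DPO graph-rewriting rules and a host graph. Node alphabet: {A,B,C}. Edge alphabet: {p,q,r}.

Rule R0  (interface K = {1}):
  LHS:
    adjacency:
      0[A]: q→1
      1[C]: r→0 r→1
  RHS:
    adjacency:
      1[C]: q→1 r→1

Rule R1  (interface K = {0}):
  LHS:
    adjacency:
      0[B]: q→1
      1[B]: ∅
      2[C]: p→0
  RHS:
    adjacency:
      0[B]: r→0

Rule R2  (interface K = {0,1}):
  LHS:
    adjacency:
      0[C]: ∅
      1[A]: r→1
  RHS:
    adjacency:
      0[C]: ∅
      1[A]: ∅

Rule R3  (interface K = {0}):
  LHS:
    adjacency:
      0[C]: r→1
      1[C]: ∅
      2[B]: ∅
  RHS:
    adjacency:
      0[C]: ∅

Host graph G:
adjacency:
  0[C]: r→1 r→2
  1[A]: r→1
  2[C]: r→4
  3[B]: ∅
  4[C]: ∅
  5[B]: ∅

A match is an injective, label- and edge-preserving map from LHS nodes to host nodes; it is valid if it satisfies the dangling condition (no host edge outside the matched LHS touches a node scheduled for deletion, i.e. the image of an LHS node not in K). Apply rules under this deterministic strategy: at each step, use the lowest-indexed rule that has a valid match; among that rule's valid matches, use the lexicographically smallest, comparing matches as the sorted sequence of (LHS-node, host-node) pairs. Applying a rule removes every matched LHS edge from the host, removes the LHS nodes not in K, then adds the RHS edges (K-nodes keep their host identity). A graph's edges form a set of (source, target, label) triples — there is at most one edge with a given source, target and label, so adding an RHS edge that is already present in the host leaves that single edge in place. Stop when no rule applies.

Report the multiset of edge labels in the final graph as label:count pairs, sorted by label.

[0] host  ⇒  6 nodes, 4 edges  {0-r->1 0-r->2 1-r->1 2-r->4}
[1] R2 @ {0↦0, 1↦1}  ⇒  6 nodes, 3 edges  {0-r->1 0-r->2 2-r->4}
[2] R3 @ {0↦2, 1↦4, 2↦3}  ⇒  4 nodes, 2 edges  {0-r->1 0-r->2}
[3] R3 @ {0↦0, 1↦2, 2↦5}  ⇒  2 nodes, 1 edges  {0-r->1}
halt: no rule applies after step 3
NF edges: [(0, 1, 'r')]

Answer: r:1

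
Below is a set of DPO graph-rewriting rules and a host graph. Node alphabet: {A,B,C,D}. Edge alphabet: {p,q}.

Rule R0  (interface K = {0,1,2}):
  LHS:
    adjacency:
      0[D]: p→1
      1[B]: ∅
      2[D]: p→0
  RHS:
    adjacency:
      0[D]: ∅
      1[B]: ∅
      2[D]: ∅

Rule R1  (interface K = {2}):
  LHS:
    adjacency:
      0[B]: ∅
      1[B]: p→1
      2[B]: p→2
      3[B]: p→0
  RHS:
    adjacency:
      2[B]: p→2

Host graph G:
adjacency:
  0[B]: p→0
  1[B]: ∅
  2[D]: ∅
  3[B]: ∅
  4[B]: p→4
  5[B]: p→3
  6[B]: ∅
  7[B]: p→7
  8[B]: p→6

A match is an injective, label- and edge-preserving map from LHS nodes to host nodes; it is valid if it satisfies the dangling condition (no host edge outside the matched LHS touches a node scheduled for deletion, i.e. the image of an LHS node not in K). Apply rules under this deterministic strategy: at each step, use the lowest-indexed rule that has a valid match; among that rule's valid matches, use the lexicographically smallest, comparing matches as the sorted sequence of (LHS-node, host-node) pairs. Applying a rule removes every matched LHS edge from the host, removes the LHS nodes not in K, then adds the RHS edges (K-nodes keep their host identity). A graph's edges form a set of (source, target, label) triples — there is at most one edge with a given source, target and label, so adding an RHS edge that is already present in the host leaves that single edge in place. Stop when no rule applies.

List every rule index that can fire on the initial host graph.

R0: no valid match — LHS pattern not found
R1: 12 valid matches — {0↦3, 1↦0, 2↦4, 3↦5}, {0↦3, 1↦0, 2↦7, 3↦5}, {0↦3, 1↦4, 2↦0, 3↦5} (+9 more)

Answer: [R1]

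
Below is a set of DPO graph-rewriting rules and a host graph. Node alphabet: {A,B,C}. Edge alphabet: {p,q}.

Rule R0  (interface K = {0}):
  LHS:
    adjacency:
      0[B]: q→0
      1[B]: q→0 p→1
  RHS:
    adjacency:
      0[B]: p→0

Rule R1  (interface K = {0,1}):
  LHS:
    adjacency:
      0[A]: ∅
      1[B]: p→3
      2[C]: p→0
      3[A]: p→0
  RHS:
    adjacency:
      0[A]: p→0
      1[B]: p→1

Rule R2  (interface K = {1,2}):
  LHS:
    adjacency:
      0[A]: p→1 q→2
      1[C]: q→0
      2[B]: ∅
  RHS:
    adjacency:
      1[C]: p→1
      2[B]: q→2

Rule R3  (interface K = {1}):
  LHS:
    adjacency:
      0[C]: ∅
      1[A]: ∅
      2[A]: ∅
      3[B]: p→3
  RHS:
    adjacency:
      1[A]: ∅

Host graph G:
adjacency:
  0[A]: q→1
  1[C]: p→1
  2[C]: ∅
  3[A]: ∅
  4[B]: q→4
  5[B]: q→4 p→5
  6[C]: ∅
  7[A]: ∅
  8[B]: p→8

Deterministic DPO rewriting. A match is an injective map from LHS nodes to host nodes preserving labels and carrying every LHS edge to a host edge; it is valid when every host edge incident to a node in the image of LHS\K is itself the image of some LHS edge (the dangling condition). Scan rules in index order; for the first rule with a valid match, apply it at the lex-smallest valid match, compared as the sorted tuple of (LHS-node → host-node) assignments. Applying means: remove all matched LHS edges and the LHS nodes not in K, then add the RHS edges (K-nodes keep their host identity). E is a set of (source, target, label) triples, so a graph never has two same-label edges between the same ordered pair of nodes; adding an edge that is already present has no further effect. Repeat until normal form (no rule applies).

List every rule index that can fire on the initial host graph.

R0: 1 valid match — {0↦4, 1↦5}
R1: no valid match — LHS pattern not found
R2: no valid match — LHS pattern not found
R3: 8 valid matches — {0↦2, 1↦0, 2↦3, 3↦8}, {0↦2, 1↦0, 2↦7, 3↦8}, {0↦2, 1↦3, 2↦7, 3↦8} (+5 more)

Answer: [R0,R3]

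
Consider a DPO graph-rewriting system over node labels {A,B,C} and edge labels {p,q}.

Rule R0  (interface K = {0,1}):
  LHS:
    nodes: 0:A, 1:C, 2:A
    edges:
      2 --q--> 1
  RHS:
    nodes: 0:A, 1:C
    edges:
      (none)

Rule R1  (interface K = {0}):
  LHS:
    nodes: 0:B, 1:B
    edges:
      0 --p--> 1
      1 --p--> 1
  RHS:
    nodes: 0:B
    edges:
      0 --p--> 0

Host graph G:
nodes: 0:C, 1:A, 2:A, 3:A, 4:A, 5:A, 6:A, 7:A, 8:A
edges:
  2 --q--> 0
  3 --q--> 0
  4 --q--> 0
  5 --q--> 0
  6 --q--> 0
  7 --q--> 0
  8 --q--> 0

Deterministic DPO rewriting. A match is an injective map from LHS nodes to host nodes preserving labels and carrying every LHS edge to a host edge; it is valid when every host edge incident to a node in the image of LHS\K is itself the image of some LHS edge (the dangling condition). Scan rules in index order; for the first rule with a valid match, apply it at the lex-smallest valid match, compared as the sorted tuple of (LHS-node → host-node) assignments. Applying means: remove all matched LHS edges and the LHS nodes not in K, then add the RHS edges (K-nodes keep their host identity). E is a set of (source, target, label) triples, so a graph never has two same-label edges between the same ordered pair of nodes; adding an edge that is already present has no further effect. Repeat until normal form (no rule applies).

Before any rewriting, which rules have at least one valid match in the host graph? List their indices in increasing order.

Answer: [R0]

Rewrite trace:
R0: 49 valid matches — {0↦1, 1↦0, 2↦2}, {0↦1, 1↦0, 2↦3}, {0↦1, 1↦0, 2↦4} (+46 more)
R1: no valid match — LHS pattern not found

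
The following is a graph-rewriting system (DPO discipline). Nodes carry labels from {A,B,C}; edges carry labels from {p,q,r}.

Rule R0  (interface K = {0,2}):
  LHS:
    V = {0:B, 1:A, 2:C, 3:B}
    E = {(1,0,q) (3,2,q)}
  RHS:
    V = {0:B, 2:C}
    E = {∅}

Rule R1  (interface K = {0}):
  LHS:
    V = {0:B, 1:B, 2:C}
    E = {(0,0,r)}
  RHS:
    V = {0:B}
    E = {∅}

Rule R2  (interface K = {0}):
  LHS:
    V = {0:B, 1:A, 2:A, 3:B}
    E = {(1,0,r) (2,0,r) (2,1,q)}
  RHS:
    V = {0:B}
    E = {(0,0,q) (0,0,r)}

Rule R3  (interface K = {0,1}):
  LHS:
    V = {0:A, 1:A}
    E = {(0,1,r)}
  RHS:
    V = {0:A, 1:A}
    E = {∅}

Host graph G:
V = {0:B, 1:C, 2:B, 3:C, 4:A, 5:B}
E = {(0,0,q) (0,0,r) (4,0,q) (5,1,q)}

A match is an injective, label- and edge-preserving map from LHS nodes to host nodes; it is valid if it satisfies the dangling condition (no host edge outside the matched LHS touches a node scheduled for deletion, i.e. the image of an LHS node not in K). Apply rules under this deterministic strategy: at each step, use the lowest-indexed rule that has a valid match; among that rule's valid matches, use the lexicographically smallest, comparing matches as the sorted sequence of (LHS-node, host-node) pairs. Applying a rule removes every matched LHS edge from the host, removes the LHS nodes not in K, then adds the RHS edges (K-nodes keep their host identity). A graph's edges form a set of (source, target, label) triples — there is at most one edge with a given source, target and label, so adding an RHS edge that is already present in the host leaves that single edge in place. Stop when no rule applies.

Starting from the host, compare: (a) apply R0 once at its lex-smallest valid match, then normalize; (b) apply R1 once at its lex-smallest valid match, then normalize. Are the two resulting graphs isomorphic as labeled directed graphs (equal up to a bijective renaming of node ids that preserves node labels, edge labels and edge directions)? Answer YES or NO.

branch R0-first: apply at {0↦0, 1↦4, 2↦1, 3↦5} → |E|=2, then 1 more step(s) → NF |V|=2 |E|=1 V={0:B, 3:C} E=0-q->0
branch R1-first: apply at {0↦0, 1↦2, 2↦3} → |E|=3, then 1 more step(s) → NF |V|=2 |E|=1 V={0:B, 1:C} E=0-q->0
graphs isomorphic (equal up to label-preserving node renaming)

Answer: YES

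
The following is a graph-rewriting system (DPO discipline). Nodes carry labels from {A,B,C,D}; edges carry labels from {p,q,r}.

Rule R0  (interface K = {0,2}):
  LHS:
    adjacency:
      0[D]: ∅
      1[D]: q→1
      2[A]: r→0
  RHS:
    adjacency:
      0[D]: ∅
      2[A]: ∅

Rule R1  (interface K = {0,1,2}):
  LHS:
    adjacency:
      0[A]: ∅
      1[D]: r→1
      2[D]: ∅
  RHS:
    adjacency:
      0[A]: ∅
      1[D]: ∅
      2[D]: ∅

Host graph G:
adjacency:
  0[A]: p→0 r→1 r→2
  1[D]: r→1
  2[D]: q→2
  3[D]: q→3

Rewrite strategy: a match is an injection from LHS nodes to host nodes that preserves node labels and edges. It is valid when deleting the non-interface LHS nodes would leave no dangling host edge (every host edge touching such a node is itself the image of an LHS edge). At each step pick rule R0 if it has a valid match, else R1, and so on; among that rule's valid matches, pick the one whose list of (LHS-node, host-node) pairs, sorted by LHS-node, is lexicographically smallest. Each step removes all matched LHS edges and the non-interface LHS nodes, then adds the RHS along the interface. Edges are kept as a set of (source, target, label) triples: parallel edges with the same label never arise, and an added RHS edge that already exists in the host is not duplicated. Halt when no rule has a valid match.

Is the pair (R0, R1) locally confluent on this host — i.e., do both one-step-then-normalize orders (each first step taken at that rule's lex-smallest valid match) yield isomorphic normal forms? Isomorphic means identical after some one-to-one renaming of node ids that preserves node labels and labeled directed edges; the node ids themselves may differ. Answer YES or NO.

Answer: YES

Steps:
branch R0-first: apply at {0↦1, 1↦3, 2↦0} → |E|=4, then 1 more step(s) → NF |V|=3 |E|=3 V={0:A, 1:D, 2:D} E=0-p->0 0-r->2 2-q->2
branch R1-first: apply at {0↦0, 1↦1, 2↦2} → |E|=5, then 1 more step(s) → NF |V|=3 |E|=3 V={0:A, 1:D, 2:D} E=0-p->0 0-r->2 2-q->2
graphs isomorphic (equal up to label-preserving node renaming)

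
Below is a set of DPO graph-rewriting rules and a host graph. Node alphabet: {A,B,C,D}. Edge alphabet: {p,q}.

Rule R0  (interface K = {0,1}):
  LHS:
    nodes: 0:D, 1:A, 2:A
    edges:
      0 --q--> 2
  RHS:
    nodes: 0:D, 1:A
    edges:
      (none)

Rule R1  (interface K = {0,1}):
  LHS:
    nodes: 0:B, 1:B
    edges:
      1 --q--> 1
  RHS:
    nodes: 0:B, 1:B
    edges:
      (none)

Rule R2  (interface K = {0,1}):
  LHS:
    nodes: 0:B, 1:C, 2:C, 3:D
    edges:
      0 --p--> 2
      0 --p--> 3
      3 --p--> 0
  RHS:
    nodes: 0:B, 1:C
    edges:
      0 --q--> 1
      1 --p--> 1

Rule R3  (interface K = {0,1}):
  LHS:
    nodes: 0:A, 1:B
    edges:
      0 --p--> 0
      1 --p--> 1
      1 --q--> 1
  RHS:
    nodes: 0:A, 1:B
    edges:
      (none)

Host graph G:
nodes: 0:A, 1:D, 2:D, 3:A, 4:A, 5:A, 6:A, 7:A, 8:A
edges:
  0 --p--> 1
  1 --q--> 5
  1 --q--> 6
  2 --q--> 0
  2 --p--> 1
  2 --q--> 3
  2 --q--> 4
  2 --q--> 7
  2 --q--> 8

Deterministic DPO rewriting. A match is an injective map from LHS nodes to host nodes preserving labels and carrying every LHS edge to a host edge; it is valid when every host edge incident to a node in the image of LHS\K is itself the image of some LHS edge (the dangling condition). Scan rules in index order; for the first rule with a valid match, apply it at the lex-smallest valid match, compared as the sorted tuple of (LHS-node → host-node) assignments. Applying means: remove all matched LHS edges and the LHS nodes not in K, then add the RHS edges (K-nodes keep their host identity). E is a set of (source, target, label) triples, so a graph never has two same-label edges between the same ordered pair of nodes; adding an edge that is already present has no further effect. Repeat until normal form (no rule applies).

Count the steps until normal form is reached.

Answer: 6

Rewrite trace:
[0] host  ⇒  9 nodes, 9 edges  {0-p->1 1-q->5 1-q->6 2-q->0 2-p->1 2-q->3 2-q->4 2-q->7 2-q->8}
[1] R0 @ {0↦1, 1↦0, 2↦5}  ⇒  8 nodes, 8 edges  {0-p->1 1-q->6 2-q->0 2-p->1 2-q->3 2-q->4 2-q->7 2-q->8}
[2] R0 @ {0↦1, 1↦0, 2↦6}  ⇒  7 nodes, 7 edges  {0-p->1 2-q->0 2-p->1 2-q->3 2-q->4 2-q->7 2-q->8}
[3] R0 @ {0↦2, 1↦0, 2↦3}  ⇒  6 nodes, 6 edges  {0-p->1 2-q->0 2-p->1 2-q->4 2-q->7 2-q->8}
[4] R0 @ {0↦2, 1↦0, 2↦4}  ⇒  5 nodes, 5 edges  {0-p->1 2-q->0 2-p->1 2-q->7 2-q->8}
[5] R0 @ {0↦2, 1↦0, 2↦7}  ⇒  4 nodes, 4 edges  {0-p->1 2-q->0 2-p->1 2-q->8}
[6] R0 @ {0↦2, 1↦0, 2↦8}  ⇒  3 nodes, 3 edges  {0-p->1 2-q->0 2-p->1}
final graph: no rule applies after step 6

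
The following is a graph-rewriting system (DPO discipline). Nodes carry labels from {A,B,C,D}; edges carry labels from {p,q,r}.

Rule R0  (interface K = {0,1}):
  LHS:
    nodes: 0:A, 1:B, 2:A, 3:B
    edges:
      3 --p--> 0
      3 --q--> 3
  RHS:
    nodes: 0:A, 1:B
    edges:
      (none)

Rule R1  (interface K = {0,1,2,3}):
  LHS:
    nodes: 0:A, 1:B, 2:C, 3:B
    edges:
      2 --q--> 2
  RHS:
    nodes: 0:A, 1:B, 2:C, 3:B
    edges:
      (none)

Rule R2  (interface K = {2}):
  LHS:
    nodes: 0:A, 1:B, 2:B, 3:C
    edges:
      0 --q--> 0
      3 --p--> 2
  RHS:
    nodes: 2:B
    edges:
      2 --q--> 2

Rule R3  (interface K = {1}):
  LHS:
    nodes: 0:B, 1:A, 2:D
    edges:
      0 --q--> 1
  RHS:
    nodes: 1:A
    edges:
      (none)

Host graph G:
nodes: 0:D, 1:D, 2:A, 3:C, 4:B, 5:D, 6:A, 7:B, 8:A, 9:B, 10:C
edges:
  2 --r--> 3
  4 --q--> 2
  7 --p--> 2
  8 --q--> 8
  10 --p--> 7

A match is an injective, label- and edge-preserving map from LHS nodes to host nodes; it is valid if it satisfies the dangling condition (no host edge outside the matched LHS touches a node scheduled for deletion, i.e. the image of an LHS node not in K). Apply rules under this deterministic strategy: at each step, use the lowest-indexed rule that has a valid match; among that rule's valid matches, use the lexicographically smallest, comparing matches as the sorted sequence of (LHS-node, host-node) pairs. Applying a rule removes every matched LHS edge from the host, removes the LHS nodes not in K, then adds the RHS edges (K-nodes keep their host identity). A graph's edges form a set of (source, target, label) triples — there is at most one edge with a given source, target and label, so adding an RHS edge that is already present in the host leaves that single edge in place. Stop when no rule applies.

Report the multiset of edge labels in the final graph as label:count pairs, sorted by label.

start.  V:11 E:5  edges: 2-r->3 4-q->2 7-p->2 8-q->8 10-p->7
1. fire R2 via {0↦8, 1↦9, 2↦7, 3↦10}  →  V:8 E:4  edges: 2-r->3 4-q->2 7-p->2 7-q->7
2. fire R0 via {0↦2, 1↦4, 2↦6, 3↦7}  →  V:6 E:2  edges: 2-r->3 4-q->2
3. fire R3 via {0↦4, 1↦2, 2↦0}  →  V:4 E:1  edges: 2-r->3
normal form: no rule applies after step 3
NF edges: [(2, 3, 'r')]

Answer: r:1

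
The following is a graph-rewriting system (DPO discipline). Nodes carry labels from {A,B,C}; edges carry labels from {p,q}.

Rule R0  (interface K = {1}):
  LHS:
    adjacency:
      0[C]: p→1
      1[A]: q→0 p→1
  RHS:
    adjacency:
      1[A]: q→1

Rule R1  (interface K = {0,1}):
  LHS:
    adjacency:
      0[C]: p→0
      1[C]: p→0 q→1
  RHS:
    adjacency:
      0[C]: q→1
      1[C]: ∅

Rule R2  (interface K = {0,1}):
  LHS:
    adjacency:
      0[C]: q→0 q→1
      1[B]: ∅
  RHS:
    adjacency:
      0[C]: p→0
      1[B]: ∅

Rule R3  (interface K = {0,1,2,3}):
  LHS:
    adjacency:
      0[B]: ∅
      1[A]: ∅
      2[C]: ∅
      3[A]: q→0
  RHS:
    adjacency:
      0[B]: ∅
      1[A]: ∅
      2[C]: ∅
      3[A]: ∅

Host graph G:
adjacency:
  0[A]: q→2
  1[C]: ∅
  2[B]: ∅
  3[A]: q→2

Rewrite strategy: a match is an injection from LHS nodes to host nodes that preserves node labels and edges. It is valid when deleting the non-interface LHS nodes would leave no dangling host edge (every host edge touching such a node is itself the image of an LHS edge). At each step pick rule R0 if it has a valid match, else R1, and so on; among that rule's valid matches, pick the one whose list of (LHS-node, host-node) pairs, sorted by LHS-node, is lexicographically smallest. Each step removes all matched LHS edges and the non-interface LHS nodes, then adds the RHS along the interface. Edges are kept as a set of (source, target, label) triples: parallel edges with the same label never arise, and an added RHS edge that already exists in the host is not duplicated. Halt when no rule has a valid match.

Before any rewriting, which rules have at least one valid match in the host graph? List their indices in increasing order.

R0: no valid match — LHS pattern not found
R1: no valid match — LHS pattern not found
R2: no valid match — LHS pattern not found
R3: 2 valid matches — {0↦2, 1↦0, 2↦1, 3↦3}, {0↦2, 1↦3, 2↦1, 3↦0}

Answer: [R3]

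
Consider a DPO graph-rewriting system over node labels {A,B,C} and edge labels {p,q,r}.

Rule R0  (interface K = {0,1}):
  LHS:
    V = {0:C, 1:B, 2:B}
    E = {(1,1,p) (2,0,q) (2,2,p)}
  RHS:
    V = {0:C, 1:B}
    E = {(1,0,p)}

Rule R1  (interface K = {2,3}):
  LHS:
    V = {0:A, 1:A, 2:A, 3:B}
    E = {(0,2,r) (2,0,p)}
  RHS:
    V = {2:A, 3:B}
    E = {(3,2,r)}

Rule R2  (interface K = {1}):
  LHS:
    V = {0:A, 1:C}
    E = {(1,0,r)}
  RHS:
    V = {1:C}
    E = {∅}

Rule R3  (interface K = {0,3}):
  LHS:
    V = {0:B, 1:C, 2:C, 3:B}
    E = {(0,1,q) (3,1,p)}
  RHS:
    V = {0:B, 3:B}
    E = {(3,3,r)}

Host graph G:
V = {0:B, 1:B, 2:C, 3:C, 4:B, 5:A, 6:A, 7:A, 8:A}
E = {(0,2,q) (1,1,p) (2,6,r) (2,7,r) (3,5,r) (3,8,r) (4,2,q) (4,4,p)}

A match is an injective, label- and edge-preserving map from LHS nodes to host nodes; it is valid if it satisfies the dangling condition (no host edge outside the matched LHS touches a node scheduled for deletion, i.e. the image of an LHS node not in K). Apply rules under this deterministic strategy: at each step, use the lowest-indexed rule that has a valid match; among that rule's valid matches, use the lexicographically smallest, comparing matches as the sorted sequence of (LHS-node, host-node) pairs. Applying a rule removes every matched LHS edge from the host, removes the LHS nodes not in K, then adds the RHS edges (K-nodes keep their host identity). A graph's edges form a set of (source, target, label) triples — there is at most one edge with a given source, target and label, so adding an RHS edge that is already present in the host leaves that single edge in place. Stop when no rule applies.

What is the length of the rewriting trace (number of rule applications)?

[0] host  ⇒  9 nodes, 8 edges  {0-q->2 1-p->1 2-r->6 2-r->7 3-r->5 3-r->8 4-q->2 4-p->4}
[1] R0 @ {0↦2, 1↦1, 2↦4}  ⇒  8 nodes, 6 edges  {0-q->2 1-p->2 2-r->6 2-r->7 3-r->5 3-r->8}
[2] R2 @ {0↦5, 1↦3}  ⇒  7 nodes, 5 edges  {0-q->2 1-p->2 2-r->6 2-r->7 3-r->8}
[3] R2 @ {0↦6, 1↦2}  ⇒  6 nodes, 4 edges  {0-q->2 1-p->2 2-r->7 3-r->8}
[4] R2 @ {0↦7, 1↦2}  ⇒  5 nodes, 3 edges  {0-q->2 1-p->2 3-r->8}
[5] R2 @ {0↦8, 1↦3}  ⇒  4 nodes, 2 edges  {0-q->2 1-p->2}
[6] R3 @ {0↦0, 1↦2, 2↦3, 3↦1}  ⇒  2 nodes, 1 edges  {1-r->1}
final graph: no rule applies after step 6

Answer: 6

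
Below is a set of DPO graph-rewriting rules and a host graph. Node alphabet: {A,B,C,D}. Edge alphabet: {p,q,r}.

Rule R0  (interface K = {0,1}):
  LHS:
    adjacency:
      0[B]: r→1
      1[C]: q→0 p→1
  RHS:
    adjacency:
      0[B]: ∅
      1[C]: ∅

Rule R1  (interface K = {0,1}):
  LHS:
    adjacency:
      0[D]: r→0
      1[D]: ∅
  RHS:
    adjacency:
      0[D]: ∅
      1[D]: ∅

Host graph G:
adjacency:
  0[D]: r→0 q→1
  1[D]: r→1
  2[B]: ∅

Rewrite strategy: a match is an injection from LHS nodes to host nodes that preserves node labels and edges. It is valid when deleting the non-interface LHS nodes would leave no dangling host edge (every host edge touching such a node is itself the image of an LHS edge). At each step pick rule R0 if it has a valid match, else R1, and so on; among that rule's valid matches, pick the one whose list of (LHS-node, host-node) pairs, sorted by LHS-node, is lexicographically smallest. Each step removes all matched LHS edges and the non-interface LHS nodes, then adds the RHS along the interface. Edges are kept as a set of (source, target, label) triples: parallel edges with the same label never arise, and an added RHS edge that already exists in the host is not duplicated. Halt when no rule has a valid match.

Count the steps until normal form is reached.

initial: |V|=3 |E|=3  E = 0-r->0 0-q->1 1-r->1
step 1: apply R1 at {0↦0, 1↦1}  → |V|=3 |E|=2  E = 0-q->1 1-r->1
step 2: apply R1 at {0↦1, 1↦0}  → |V|=3 |E|=1  E = 0-q->1
halt: no rule applies after step 2

Answer: 2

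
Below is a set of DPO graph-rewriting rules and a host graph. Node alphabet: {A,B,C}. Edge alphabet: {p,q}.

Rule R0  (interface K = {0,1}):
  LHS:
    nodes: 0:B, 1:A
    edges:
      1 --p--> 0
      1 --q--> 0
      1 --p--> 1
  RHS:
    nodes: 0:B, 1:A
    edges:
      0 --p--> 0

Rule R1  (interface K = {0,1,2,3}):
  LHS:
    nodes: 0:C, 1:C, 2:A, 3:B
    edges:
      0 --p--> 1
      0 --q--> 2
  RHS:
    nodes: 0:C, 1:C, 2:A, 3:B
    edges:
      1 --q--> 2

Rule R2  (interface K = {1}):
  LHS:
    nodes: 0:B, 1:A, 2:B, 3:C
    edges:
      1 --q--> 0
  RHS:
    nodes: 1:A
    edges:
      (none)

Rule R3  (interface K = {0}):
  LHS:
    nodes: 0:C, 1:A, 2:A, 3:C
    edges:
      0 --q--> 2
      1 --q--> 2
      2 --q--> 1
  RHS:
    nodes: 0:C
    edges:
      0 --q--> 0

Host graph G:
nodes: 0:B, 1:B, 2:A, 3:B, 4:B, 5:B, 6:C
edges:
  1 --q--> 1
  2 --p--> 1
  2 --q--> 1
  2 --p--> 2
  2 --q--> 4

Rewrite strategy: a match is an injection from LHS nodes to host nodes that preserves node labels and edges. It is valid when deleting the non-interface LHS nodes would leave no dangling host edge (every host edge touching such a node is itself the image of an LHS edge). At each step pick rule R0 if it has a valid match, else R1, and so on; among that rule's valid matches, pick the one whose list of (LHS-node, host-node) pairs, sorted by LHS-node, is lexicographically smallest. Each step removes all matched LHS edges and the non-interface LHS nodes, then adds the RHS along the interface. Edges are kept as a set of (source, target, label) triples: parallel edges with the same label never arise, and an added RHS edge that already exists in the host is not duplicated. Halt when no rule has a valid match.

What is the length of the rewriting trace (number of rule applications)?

initial: |V|=7 |E|=5  E = 1-q->1 2-p->1 2-q->1 2-p->2 2-q->4
step 1: apply R0 at {0↦1, 1↦2}  → |V|=7 |E|=3  E = 1-p->1 1-q->1 2-q->4
step 2: apply R2 at {0↦4, 1↦2, 2↦0, 3↦6}  → |V|=4 |E|=2  E = 1-p->1 1-q->1
halt: no rule applies after step 2

Answer: 2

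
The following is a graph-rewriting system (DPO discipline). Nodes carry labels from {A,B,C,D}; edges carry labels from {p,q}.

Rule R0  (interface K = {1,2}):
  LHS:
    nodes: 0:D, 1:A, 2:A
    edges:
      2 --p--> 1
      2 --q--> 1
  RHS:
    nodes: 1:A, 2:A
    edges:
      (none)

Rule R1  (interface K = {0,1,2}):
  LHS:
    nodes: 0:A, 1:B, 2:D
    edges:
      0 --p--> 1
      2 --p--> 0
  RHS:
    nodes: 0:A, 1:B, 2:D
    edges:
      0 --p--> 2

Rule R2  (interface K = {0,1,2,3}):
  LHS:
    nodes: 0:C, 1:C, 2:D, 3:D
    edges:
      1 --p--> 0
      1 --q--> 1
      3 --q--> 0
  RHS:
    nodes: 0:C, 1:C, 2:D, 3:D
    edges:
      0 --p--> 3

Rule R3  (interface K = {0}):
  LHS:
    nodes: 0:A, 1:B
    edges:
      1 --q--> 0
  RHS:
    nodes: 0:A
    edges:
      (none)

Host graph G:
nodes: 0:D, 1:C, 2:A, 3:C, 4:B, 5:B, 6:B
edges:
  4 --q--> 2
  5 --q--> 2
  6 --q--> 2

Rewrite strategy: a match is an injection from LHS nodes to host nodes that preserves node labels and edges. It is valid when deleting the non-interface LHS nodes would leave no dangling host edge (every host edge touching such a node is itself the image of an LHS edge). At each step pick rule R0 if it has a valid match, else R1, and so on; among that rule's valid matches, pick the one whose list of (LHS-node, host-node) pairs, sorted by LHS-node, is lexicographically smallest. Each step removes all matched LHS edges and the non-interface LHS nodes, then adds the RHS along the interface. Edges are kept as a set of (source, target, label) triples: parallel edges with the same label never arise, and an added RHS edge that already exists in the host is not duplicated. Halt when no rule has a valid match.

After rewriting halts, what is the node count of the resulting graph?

[0] host  ⇒  7 nodes, 3 edges  {4-q->2 5-q->2 6-q->2}
[1] R3 @ {0↦2, 1↦4}  ⇒  6 nodes, 2 edges  {5-q->2 6-q->2}
[2] R3 @ {0↦2, 1↦5}  ⇒  5 nodes, 1 edges  {6-q->2}
[3] R3 @ {0↦2, 1↦6}  ⇒  4 nodes, 0 edges  {∅}
final graph: no rule applies after step 3
NF nodes: {0:D, 1:C, 2:A, 3:C}

Answer: 4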